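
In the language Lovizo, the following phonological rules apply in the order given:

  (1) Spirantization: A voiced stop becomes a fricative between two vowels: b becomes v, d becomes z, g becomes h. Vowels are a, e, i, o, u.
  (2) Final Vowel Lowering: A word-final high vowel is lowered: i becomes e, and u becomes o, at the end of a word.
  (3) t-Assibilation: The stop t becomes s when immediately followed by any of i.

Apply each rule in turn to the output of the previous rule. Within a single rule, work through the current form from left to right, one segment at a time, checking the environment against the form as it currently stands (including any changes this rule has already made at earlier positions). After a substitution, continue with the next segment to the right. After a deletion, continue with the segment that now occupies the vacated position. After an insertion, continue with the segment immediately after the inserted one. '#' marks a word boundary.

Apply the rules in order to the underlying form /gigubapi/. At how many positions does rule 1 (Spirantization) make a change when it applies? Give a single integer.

(1) Spirantization: [gigubapi] → [gihuvapi]
(2) Final Vowel Lowering: [gihuvapi] → [gihuvape]
(3) t-Assibilation: no change — [gihuvape]
Rule 1 changed 2 position(s).

2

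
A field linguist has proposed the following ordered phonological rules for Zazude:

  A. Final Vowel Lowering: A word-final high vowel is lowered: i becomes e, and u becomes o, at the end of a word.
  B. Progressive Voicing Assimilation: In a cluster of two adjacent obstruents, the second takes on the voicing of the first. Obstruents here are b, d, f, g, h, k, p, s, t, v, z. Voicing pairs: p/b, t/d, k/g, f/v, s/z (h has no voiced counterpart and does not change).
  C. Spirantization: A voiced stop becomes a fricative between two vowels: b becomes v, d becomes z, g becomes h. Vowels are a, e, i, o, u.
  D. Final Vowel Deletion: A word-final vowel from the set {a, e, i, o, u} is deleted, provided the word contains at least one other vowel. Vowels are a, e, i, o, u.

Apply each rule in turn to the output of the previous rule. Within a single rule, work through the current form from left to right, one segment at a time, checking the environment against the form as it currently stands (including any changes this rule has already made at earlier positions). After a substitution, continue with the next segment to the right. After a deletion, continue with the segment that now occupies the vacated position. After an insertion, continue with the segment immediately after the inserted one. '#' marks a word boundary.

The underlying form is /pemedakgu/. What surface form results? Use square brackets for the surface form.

[pemezakk]

A Final Vowel Lowering: [pemedakgu] → [pemedakgo]
B Progressive Voicing Assimilation: [pemedakgo] → [pemedakko]
C Spirantization: [pemedakko] → [pemezakko]
D Final Vowel Deletion: [pemezakko] → [pemezakk]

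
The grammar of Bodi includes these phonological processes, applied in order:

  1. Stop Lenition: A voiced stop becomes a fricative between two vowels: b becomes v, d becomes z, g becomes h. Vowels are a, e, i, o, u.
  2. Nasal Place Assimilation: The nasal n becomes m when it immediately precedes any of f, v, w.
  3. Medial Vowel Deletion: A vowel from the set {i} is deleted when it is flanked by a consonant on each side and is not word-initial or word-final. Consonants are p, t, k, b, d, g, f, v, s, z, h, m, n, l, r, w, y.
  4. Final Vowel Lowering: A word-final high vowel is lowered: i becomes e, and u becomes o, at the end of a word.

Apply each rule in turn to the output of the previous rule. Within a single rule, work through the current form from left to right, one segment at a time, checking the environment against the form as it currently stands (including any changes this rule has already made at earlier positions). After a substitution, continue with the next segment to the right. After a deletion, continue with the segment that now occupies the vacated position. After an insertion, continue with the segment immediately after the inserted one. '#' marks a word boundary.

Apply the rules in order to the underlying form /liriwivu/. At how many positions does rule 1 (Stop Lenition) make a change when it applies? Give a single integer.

0

1 Stop Lenition: no change — [liriwivu]
2 Nasal Place Assimilation: no change — [liriwivu]
3 Medial Vowel Deletion: [liriwivu] → [lrwvu]
4 Final Vowel Lowering: [lrwvu] → [lrwvo]
Rule 1 changed 0 position(s).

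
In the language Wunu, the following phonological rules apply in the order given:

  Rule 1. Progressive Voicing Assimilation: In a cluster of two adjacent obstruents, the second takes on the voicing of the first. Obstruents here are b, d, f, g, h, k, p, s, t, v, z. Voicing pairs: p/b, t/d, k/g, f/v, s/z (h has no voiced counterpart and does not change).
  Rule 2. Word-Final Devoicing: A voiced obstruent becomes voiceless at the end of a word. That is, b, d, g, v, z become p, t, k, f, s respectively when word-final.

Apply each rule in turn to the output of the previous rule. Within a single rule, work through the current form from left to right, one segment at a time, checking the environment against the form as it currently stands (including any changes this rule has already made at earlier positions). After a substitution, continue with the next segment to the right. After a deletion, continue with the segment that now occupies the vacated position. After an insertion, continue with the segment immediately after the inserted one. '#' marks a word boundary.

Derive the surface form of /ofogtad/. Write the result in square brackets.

[ofogdat]

Rule 1 Progressive Voicing Assimilation: [ofogtad] → [ofogdad]
Rule 2 Word-Final Devoicing: [ofogdad] → [ofogdat]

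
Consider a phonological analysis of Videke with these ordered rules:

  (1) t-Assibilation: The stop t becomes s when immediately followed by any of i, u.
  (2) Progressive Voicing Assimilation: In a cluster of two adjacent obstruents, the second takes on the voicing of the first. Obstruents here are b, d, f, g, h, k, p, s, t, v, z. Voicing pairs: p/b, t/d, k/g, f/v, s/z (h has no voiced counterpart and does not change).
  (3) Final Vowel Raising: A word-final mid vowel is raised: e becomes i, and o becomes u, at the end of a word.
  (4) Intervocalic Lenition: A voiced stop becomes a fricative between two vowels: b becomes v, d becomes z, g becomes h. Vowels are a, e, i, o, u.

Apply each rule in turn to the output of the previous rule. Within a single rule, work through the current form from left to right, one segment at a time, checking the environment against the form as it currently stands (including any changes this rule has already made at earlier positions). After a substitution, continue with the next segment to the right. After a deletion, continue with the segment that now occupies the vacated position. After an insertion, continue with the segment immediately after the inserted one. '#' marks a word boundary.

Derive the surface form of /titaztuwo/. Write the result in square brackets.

[sitazzuwu]

(1) t-Assibilation: [titaztuwo] → [sitazsuwo]
(2) Progressive Voicing Assimilation: [sitazsuwo] → [sitazzuwo]
(3) Final Vowel Raising: [sitazzuwo] → [sitazzuwu]
(4) Intervocalic Lenition: no change — [sitazzuwu]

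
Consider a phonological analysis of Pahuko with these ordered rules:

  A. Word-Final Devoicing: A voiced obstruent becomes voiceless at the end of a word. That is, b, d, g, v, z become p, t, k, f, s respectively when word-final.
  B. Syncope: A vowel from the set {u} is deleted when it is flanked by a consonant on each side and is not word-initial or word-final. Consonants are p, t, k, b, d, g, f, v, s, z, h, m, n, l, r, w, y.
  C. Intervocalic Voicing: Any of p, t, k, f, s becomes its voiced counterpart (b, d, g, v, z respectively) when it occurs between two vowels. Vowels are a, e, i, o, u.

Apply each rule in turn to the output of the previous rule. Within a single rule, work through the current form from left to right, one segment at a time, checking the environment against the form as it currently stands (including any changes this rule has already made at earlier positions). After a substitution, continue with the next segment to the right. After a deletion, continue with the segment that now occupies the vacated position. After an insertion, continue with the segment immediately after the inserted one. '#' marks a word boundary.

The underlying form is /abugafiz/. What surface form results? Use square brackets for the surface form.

[abgavis]

A Word-Final Devoicing: [abugafiz] → [abugafis]
B Syncope: [abugafis] → [abgafis]
C Intervocalic Voicing: [abgafis] → [abgavis]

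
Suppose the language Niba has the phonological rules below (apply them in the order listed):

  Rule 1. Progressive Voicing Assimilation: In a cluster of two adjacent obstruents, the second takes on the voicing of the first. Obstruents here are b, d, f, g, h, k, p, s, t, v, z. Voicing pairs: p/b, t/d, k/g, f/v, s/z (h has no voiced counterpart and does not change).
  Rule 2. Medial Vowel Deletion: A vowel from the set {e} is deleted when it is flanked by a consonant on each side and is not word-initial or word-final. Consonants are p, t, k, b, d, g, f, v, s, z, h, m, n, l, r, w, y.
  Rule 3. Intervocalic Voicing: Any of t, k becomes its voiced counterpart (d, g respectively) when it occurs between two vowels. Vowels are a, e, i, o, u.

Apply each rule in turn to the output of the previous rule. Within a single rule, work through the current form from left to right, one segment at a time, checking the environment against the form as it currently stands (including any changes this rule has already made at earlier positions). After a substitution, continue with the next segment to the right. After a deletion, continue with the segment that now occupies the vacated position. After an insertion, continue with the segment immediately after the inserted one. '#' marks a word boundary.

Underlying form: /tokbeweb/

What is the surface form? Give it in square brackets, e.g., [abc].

[tokpwb]

Rule 1 Progressive Voicing Assimilation: [tokbeweb] → [tokpeweb]
Rule 2 Medial Vowel Deletion: [tokpeweb] → [tokpwb]
Rule 3 Intervocalic Voicing: no change — [tokpwb]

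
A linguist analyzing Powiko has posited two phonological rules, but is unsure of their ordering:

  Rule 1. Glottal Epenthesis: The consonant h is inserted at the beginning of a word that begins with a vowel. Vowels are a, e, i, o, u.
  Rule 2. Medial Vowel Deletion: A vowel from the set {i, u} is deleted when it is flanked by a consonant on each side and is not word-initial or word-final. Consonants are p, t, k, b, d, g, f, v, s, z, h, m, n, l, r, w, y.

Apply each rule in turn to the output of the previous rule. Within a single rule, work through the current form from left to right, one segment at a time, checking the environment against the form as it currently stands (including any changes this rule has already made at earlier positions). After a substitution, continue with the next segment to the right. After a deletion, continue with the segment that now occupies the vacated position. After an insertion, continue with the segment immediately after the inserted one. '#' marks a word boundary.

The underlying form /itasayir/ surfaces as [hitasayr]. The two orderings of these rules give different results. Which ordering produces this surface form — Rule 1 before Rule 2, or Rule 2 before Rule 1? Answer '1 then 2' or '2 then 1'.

2 then 1

Order 1 then 2:
  1 Glottal Epenthesis: [itasayir] → [hitasayir]
  2 Medial Vowel Deletion: [hitasayir] → [htasayr]
  result: [htasayr]
Order 2 then 1:
  2 Medial Vowel Deletion: [itasayir] → [itasayr]
  1 Glottal Epenthesis: [itasayr] → [hitasayr]
  result: [hitasayr]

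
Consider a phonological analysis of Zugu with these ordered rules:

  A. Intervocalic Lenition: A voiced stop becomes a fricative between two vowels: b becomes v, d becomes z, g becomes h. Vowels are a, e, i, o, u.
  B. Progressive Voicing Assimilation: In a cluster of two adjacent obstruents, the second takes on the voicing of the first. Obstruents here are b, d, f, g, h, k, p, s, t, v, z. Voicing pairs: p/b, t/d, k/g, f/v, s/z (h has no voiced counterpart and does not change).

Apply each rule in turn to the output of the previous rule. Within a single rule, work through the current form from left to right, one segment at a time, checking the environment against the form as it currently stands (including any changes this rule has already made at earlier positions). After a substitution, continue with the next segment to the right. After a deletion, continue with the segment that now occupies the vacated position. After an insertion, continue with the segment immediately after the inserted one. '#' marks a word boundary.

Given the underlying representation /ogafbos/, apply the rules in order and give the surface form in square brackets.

[ohafpos]

A Intervocalic Lenition: [ogafbos] → [ohafbos]
B Progressive Voicing Assimilation: [ohafbos] → [ohafpos]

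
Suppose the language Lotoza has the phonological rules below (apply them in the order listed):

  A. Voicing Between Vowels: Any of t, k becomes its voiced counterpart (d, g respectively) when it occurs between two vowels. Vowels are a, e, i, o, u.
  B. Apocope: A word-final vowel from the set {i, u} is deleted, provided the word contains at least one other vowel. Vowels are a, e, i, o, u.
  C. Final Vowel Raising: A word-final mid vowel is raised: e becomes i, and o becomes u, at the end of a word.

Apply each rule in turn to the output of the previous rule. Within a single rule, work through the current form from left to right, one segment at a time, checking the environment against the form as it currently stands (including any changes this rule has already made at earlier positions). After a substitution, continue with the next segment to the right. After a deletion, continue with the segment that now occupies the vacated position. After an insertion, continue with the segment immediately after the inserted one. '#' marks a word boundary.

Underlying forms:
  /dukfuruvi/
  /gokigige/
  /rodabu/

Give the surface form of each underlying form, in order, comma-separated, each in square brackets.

[dukfuruv], [gogigigi], [rodab]

/dukfuruvi/:
  A Voicing Between Vowels: no change — [dukfuruvi]
  B Apocope: [dukfuruvi] → [dukfuruv]
  C Final Vowel Raising: no change — [dukfuruv]
/gokigige/:
  A Voicing Between Vowels: [gokigige] → [gogigige]
  B Apocope: no change — [gogigige]
  C Final Vowel Raising: [gogigige] → [gogigigi]
/rodabu/:
  A Voicing Between Vowels: no change — [rodabu]
  B Apocope: [rodabu] → [rodab]
  C Final Vowel Raising: no change — [rodab]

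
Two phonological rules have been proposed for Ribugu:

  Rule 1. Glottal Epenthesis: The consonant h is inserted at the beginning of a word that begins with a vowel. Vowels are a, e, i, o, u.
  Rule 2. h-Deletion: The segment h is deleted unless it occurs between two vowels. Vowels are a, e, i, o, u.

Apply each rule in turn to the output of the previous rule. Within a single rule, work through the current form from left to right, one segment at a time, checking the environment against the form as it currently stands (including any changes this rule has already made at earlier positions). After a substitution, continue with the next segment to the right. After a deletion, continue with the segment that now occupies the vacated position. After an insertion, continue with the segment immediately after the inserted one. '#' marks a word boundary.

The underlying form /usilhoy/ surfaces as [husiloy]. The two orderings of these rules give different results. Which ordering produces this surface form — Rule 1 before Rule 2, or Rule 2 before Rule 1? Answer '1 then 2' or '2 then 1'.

Order 1 then 2:
  1 Glottal Epenthesis: [usilhoy] → [husilhoy]
  2 h-Deletion: [husilhoy] → [usiloy]
  result: [usiloy]
Order 2 then 1:
  2 h-Deletion: [usilhoy] → [usiloy]
  1 Glottal Epenthesis: [usiloy] → [husiloy]
  result: [husiloy]

2 then 1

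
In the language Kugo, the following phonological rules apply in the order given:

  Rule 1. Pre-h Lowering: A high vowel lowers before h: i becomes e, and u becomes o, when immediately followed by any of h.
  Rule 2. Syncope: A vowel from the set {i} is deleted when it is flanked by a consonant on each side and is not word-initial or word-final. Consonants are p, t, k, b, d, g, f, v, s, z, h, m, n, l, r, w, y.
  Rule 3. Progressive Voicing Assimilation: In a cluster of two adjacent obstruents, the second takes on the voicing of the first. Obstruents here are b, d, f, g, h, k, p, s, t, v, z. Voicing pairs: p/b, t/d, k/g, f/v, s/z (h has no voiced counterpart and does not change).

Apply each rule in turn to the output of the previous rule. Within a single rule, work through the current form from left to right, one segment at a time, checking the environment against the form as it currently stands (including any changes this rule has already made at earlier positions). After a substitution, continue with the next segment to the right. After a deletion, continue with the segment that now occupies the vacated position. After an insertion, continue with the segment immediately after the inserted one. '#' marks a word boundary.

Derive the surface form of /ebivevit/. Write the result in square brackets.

[ebvevd]

Rule 1 Pre-h Lowering: no change — [ebivevit]
Rule 2 Syncope: [ebivevit] → [ebvevt]
Rule 3 Progressive Voicing Assimilation: [ebvevt] → [ebvevd]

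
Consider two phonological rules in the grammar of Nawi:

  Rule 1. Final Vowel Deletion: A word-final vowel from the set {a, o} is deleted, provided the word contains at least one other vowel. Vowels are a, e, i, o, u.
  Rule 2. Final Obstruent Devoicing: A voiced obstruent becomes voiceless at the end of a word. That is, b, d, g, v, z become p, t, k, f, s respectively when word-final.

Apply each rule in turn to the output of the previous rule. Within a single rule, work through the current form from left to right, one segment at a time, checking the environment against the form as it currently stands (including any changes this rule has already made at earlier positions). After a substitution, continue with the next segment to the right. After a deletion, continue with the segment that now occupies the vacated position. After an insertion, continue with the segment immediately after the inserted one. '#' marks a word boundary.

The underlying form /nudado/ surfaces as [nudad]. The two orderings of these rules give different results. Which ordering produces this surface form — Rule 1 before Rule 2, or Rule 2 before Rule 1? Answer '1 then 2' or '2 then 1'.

2 then 1

Order 1 then 2:
  1 Final Vowel Deletion: [nudado] → [nudad]
  2 Final Obstruent Devoicing: [nudad] → [nudat]
  result: [nudat]
Order 2 then 1:
  2 Final Obstruent Devoicing: no change — [nudado]
  1 Final Vowel Deletion: [nudado] → [nudad]
  result: [nudad]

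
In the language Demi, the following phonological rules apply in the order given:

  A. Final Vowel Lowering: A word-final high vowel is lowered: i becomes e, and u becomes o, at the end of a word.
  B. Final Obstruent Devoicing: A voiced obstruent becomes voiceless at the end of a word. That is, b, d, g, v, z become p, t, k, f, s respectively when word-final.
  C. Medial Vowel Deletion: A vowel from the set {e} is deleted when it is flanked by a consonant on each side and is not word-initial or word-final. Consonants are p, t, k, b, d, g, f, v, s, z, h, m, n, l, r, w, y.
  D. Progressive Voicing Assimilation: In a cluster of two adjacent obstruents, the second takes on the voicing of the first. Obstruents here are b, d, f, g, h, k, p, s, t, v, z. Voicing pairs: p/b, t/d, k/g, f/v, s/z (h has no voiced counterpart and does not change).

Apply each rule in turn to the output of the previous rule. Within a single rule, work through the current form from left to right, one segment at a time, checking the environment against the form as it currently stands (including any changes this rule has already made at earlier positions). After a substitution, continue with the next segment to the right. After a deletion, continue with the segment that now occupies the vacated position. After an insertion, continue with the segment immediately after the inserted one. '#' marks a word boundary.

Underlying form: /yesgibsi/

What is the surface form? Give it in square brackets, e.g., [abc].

[yskibze]

A Final Vowel Lowering: [yesgibsi] → [yesgibse]
B Final Obstruent Devoicing: no change — [yesgibse]
C Medial Vowel Deletion: [yesgibse] → [ysgibse]
D Progressive Voicing Assimilation: [ysgibse] → [yskibze]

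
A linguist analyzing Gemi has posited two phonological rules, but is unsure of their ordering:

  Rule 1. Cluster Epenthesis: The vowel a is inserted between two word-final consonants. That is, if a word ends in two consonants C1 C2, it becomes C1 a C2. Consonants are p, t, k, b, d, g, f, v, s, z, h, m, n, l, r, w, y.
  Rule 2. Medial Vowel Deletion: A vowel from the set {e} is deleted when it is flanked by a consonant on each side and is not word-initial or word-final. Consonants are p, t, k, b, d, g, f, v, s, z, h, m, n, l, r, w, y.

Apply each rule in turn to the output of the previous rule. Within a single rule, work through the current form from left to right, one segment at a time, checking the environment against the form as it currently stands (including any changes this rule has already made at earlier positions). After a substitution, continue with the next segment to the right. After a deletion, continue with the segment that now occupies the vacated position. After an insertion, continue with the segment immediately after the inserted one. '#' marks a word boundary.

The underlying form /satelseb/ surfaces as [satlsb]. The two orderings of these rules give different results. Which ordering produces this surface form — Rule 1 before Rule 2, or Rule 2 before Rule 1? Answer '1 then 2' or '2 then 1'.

1 then 2

Order 1 then 2:
  1 Cluster Epenthesis: no change — [satelseb]
  2 Medial Vowel Deletion: [satelseb] → [satlsb]
  result: [satlsb]
Order 2 then 1:
  2 Medial Vowel Deletion: [satelseb] → [satlsb]
  1 Cluster Epenthesis: [satlsb] → [satlsab]
  result: [satlsab]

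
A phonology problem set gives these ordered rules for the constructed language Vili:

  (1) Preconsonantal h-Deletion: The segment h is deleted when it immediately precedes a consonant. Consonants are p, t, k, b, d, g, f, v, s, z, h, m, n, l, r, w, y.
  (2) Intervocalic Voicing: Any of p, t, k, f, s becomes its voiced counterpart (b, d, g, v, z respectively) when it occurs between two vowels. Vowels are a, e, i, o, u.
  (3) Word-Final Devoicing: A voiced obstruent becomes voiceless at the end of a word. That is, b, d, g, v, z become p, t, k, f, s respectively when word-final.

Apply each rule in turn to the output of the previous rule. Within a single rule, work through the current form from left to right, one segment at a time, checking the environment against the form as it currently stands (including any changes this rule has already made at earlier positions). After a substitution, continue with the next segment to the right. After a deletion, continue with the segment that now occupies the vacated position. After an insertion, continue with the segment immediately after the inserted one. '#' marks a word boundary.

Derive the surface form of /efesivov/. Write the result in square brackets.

(1) Preconsonantal h-Deletion: no change — [efesivov]
(2) Intervocalic Voicing: [efesivov] → [evezivov]
(3) Word-Final Devoicing: [evezivov] → [evezivof]

[evezivof]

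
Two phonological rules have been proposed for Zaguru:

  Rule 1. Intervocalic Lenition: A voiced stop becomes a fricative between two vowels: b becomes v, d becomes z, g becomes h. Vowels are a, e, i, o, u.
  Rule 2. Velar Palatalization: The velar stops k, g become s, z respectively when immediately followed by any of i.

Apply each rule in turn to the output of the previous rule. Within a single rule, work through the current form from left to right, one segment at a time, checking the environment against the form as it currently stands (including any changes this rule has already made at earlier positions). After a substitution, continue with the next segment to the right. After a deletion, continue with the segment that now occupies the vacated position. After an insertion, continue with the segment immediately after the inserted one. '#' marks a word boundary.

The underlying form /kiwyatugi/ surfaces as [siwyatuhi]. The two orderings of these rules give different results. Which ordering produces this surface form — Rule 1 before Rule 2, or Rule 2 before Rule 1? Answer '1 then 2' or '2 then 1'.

Order 1 then 2:
  1 Intervocalic Lenition: [kiwyatugi] → [kiwyatuhi]
  2 Velar Palatalization: [kiwyatuhi] → [siwyatuhi]
  result: [siwyatuhi]
Order 2 then 1:
  2 Velar Palatalization: [kiwyatugi] → [siwyatuzi]
  1 Intervocalic Lenition: no change — [siwyatuzi]
  result: [siwyatuzi]

1 then 2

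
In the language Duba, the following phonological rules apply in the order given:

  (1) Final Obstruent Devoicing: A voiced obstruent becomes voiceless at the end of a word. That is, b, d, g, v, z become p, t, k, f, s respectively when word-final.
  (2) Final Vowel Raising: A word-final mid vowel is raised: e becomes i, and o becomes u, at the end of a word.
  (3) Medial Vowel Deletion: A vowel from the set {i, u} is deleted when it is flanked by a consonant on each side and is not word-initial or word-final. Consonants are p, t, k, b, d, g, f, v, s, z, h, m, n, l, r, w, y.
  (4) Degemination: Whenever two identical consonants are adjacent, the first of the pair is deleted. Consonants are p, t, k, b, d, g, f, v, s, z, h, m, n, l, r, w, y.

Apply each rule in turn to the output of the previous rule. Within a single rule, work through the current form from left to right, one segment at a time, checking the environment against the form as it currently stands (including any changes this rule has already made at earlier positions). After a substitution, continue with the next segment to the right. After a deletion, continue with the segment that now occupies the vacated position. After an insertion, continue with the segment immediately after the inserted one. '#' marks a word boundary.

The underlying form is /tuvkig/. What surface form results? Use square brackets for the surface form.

[tvk]

(1) Final Obstruent Devoicing: [tuvkig] → [tuvkik]
(2) Final Vowel Raising: no change — [tuvkik]
(3) Medial Vowel Deletion: [tuvkik] → [tvkk]
(4) Degemination: [tvkk] → [tvk]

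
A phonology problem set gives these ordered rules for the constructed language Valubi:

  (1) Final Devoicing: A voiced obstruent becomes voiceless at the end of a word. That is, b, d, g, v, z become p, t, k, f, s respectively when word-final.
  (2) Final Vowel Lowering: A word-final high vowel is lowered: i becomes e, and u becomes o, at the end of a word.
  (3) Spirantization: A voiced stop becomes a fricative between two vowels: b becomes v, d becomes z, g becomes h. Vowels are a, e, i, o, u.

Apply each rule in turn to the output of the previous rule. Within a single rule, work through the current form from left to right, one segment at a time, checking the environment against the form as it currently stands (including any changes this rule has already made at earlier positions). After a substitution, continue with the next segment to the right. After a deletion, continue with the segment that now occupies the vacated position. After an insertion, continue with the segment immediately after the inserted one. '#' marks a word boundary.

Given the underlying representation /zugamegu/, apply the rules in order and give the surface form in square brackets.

(1) Final Devoicing: no change — [zugamegu]
(2) Final Vowel Lowering: [zugamegu] → [zugamego]
(3) Spirantization: [zugamego] → [zuhameho]

[zuhameho]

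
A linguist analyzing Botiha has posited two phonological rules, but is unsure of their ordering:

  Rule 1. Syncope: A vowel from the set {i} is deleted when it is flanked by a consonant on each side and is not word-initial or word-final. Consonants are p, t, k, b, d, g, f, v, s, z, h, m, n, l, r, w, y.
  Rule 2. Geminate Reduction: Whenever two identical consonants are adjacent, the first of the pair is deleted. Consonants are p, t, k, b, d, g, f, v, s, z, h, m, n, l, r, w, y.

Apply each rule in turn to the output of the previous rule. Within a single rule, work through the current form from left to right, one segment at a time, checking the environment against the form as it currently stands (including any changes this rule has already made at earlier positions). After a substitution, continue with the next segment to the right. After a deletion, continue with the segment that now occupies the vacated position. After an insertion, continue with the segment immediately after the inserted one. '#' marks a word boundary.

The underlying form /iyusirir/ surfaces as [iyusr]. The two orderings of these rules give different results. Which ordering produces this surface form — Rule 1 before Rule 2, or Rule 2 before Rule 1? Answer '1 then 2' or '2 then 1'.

1 then 2

Order 1 then 2:
  1 Syncope: [iyusirir] → [iyusrr]
  2 Geminate Reduction: [iyusrr] → [iyusr]
  result: [iyusr]
Order 2 then 1:
  2 Geminate Reduction: no change — [iyusirir]
  1 Syncope: [iyusirir] → [iyusrr]
  result: [iyusrr]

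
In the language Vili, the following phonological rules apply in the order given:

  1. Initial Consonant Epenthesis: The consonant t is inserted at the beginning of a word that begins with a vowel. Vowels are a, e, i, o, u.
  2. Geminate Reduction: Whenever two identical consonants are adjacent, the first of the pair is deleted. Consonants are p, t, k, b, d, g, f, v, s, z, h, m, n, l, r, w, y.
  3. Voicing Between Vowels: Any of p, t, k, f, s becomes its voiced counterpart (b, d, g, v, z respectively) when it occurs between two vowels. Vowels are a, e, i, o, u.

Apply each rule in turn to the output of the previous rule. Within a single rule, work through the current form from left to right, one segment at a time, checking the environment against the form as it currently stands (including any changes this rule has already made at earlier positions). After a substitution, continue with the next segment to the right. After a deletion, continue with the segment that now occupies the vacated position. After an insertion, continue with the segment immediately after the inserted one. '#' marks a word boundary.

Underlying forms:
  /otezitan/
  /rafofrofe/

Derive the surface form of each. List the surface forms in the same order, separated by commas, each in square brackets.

[todezidan], [ravofrove]

/otezitan/:
  1 Initial Consonant Epenthesis: [otezitan] → [totezitan]
  2 Geminate Reduction: no change — [totezitan]
  3 Voicing Between Vowels: [totezitan] → [todezidan]
/rafofrofe/:
  1 Initial Consonant Epenthesis: no change — [rafofrofe]
  2 Geminate Reduction: no change — [rafofrofe]
  3 Voicing Between Vowels: [rafofrofe] → [ravofrove]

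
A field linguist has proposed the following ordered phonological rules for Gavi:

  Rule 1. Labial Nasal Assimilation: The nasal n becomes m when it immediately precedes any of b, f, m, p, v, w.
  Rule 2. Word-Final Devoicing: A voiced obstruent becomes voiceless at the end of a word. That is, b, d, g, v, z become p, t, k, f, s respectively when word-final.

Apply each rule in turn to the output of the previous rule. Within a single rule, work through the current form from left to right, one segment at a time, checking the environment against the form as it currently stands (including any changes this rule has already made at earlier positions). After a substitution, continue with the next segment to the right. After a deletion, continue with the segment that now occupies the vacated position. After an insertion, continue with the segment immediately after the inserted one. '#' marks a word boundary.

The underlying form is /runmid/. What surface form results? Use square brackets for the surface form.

Rule 1 Labial Nasal Assimilation: [runmid] → [rummid]
Rule 2 Word-Final Devoicing: [rummid] → [rummit]

[rummit]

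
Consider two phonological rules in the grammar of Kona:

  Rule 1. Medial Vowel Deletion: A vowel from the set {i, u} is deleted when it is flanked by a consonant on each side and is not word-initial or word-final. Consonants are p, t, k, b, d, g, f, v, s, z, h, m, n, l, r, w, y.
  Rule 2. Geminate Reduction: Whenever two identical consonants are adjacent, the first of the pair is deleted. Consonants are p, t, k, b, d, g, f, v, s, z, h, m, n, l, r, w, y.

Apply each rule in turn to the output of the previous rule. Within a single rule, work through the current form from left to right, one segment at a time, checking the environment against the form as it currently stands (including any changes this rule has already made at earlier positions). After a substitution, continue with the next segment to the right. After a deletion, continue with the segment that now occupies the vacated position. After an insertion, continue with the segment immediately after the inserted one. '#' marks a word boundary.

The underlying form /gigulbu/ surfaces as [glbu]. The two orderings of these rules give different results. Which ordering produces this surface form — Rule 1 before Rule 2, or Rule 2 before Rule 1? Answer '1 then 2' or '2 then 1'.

Order 1 then 2:
  1 Medial Vowel Deletion: [gigulbu] → [gglbu]
  2 Geminate Reduction: [gglbu] → [glbu]
  result: [glbu]
Order 2 then 1:
  2 Geminate Reduction: no change — [gigulbu]
  1 Medial Vowel Deletion: [gigulbu] → [gglbu]
  result: [gglbu]

1 then 2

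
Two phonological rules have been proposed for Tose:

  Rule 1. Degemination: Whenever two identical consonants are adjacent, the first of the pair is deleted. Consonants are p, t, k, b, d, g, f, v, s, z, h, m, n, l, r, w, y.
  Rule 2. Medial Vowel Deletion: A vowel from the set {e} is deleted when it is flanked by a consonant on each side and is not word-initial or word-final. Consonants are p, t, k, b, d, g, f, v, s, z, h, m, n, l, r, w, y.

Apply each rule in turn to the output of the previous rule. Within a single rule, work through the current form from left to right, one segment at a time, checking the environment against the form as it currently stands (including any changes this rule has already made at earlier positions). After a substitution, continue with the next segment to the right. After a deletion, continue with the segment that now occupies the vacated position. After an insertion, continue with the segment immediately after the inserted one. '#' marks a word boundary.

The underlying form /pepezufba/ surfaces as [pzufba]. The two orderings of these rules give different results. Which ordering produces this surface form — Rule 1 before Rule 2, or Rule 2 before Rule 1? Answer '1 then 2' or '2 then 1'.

Order 1 then 2:
  1 Degemination: no change — [pepezufba]
  2 Medial Vowel Deletion: [pepezufba] → [ppzufba]
  result: [ppzufba]
Order 2 then 1:
  2 Medial Vowel Deletion: [pepezufba] → [ppzufba]
  1 Degemination: [ppzufba] → [pzufba]
  result: [pzufba]

2 then 1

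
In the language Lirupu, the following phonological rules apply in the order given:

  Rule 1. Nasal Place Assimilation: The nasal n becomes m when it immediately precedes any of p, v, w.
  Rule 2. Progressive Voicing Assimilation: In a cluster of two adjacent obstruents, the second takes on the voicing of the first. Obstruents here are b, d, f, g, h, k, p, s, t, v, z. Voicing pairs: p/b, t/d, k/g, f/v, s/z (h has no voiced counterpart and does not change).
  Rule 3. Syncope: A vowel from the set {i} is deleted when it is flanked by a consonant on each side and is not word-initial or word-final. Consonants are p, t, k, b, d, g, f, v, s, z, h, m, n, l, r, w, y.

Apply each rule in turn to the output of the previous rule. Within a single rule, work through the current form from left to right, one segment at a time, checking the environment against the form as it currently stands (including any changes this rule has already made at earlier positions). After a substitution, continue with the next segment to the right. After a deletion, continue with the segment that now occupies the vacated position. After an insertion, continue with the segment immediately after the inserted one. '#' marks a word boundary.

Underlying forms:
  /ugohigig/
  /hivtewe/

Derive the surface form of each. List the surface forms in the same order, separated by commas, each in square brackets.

[ugohgg], [hvdewe]

/ugohigig/:
  Rule 1 Nasal Place Assimilation: no change — [ugohigig]
  Rule 2 Progressive Voicing Assimilation: no change — [ugohigig]
  Rule 3 Syncope: [ugohigig] → [ugohgg]
/hivtewe/:
  Rule 1 Nasal Place Assimilation: no change — [hivtewe]
  Rule 2 Progressive Voicing Assimilation: [hivtewe] → [hivdewe]
  Rule 3 Syncope: [hivdewe] → [hvdewe]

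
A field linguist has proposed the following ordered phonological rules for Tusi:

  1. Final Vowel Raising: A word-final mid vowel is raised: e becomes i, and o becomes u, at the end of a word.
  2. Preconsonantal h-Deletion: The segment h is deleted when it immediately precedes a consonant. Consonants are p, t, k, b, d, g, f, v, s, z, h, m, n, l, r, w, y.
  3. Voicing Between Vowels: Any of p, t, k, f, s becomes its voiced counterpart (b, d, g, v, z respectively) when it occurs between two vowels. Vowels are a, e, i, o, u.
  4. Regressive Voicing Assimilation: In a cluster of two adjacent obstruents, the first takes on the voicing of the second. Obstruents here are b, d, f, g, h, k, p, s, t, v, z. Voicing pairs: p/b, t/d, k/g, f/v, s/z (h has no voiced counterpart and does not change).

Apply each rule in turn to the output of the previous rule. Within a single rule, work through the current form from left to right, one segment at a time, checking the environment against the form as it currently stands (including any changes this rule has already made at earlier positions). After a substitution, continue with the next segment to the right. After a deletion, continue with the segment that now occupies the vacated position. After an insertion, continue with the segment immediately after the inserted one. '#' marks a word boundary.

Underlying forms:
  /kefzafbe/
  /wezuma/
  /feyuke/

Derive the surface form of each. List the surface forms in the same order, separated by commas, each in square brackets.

[kevzavbi], [wezuma], [feyugi]

/kefzafbe/:
  1 Final Vowel Raising: [kefzafbe] → [kefzafbi]
  2 Preconsonantal h-Deletion: no change — [kefzafbi]
  3 Voicing Between Vowels: no change — [kefzafbi]
  4 Regressive Voicing Assimilation: [kefzafbi] → [kevzavbi]
/wezuma/:
  1 Final Vowel Raising: no change — [wezuma]
  2 Preconsonantal h-Deletion: no change — [wezuma]
  3 Voicing Between Vowels: no change — [wezuma]
  4 Regressive Voicing Assimilation: no change — [wezuma]
/feyuke/:
  1 Final Vowel Raising: [feyuke] → [feyuki]
  2 Preconsonantal h-Deletion: no change — [feyuki]
  3 Voicing Between Vowels: [feyuki] → [feyugi]
  4 Regressive Voicing Assimilation: no change — [feyugi]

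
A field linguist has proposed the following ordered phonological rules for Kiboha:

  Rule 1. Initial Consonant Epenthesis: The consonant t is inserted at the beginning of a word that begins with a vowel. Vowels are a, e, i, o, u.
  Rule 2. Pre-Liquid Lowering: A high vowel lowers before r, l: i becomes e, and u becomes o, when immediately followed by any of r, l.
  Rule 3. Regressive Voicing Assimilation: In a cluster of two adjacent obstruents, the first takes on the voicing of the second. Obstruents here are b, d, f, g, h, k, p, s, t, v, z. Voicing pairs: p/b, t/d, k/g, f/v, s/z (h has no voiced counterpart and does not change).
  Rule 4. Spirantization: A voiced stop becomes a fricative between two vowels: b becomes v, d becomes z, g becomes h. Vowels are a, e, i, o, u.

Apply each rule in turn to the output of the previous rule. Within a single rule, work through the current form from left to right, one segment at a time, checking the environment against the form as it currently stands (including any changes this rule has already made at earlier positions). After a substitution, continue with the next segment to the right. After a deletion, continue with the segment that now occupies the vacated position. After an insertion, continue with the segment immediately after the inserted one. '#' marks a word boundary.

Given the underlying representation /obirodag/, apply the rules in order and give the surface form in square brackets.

[toverozag]

Rule 1 Initial Consonant Epenthesis: [obirodag] → [tobirodag]
Rule 2 Pre-Liquid Lowering: [tobirodag] → [toberodag]
Rule 3 Regressive Voicing Assimilation: no change — [toberodag]
Rule 4 Spirantization: [toberodag] → [toverozag]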